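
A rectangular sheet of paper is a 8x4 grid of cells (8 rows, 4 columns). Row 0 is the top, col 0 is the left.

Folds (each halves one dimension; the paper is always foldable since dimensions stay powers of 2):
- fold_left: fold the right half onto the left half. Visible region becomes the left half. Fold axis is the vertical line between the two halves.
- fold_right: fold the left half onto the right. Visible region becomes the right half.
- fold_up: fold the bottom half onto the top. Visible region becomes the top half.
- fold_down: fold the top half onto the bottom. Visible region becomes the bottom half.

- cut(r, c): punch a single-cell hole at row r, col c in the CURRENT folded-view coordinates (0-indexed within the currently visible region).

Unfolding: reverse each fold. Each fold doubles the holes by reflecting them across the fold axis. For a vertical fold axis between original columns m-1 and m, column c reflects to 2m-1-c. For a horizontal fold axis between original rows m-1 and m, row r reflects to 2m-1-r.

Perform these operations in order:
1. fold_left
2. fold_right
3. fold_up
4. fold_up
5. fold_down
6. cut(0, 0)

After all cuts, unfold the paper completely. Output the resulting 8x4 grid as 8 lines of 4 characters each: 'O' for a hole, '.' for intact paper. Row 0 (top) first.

Op 1 fold_left: fold axis v@2; visible region now rows[0,8) x cols[0,2) = 8x2
Op 2 fold_right: fold axis v@1; visible region now rows[0,8) x cols[1,2) = 8x1
Op 3 fold_up: fold axis h@4; visible region now rows[0,4) x cols[1,2) = 4x1
Op 4 fold_up: fold axis h@2; visible region now rows[0,2) x cols[1,2) = 2x1
Op 5 fold_down: fold axis h@1; visible region now rows[1,2) x cols[1,2) = 1x1
Op 6 cut(0, 0): punch at orig (1,1); cuts so far [(1, 1)]; region rows[1,2) x cols[1,2) = 1x1
Unfold 1 (reflect across h@1): 2 holes -> [(0, 1), (1, 1)]
Unfold 2 (reflect across h@2): 4 holes -> [(0, 1), (1, 1), (2, 1), (3, 1)]
Unfold 3 (reflect across h@4): 8 holes -> [(0, 1), (1, 1), (2, 1), (3, 1), (4, 1), (5, 1), (6, 1), (7, 1)]
Unfold 4 (reflect across v@1): 16 holes -> [(0, 0), (0, 1), (1, 0), (1, 1), (2, 0), (2, 1), (3, 0), (3, 1), (4, 0), (4, 1), (5, 0), (5, 1), (6, 0), (6, 1), (7, 0), (7, 1)]
Unfold 5 (reflect across v@2): 32 holes -> [(0, 0), (0, 1), (0, 2), (0, 3), (1, 0), (1, 1), (1, 2), (1, 3), (2, 0), (2, 1), (2, 2), (2, 3), (3, 0), (3, 1), (3, 2), (3, 3), (4, 0), (4, 1), (4, 2), (4, 3), (5, 0), (5, 1), (5, 2), (5, 3), (6, 0), (6, 1), (6, 2), (6, 3), (7, 0), (7, 1), (7, 2), (7, 3)]

Answer: OOOO
OOOO
OOOO
OOOO
OOOO
OOOO
OOOO
OOOO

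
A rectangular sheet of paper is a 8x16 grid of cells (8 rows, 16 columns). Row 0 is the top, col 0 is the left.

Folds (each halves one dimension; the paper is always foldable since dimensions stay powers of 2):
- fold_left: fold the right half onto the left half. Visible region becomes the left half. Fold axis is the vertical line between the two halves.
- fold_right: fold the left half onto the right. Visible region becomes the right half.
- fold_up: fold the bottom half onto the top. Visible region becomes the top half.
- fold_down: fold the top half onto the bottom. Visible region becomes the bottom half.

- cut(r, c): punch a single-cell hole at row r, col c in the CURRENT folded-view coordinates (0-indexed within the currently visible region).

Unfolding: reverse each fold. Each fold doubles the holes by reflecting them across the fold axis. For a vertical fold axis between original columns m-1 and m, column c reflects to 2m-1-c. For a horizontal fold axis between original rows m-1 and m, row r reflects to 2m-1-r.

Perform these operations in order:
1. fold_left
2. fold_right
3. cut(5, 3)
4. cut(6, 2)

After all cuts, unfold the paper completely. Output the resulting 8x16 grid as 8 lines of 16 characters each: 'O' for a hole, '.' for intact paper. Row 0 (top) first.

Answer: ................
................
................
................
................
O......OO......O
.O....O..O....O.
................

Derivation:
Op 1 fold_left: fold axis v@8; visible region now rows[0,8) x cols[0,8) = 8x8
Op 2 fold_right: fold axis v@4; visible region now rows[0,8) x cols[4,8) = 8x4
Op 3 cut(5, 3): punch at orig (5,7); cuts so far [(5, 7)]; region rows[0,8) x cols[4,8) = 8x4
Op 4 cut(6, 2): punch at orig (6,6); cuts so far [(5, 7), (6, 6)]; region rows[0,8) x cols[4,8) = 8x4
Unfold 1 (reflect across v@4): 4 holes -> [(5, 0), (5, 7), (6, 1), (6, 6)]
Unfold 2 (reflect across v@8): 8 holes -> [(5, 0), (5, 7), (5, 8), (5, 15), (6, 1), (6, 6), (6, 9), (6, 14)]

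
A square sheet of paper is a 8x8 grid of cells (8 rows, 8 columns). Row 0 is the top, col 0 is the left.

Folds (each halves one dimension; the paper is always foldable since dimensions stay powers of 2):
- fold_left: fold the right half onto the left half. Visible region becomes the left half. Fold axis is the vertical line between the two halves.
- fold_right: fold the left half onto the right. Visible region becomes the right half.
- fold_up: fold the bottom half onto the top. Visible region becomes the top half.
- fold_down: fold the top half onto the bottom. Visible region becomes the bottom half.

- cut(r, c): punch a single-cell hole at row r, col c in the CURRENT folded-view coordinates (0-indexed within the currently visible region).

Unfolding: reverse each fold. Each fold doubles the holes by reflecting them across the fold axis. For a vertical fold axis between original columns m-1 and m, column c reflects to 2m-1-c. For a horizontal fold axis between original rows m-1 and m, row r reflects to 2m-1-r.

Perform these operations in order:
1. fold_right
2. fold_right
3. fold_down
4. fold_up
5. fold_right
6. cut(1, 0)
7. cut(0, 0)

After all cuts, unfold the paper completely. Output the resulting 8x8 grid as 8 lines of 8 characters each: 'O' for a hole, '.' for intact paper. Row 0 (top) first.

Answer: OOOOOOOO
OOOOOOOO
OOOOOOOO
OOOOOOOO
OOOOOOOO
OOOOOOOO
OOOOOOOO
OOOOOOOO

Derivation:
Op 1 fold_right: fold axis v@4; visible region now rows[0,8) x cols[4,8) = 8x4
Op 2 fold_right: fold axis v@6; visible region now rows[0,8) x cols[6,8) = 8x2
Op 3 fold_down: fold axis h@4; visible region now rows[4,8) x cols[6,8) = 4x2
Op 4 fold_up: fold axis h@6; visible region now rows[4,6) x cols[6,8) = 2x2
Op 5 fold_right: fold axis v@7; visible region now rows[4,6) x cols[7,8) = 2x1
Op 6 cut(1, 0): punch at orig (5,7); cuts so far [(5, 7)]; region rows[4,6) x cols[7,8) = 2x1
Op 7 cut(0, 0): punch at orig (4,7); cuts so far [(4, 7), (5, 7)]; region rows[4,6) x cols[7,8) = 2x1
Unfold 1 (reflect across v@7): 4 holes -> [(4, 6), (4, 7), (5, 6), (5, 7)]
Unfold 2 (reflect across h@6): 8 holes -> [(4, 6), (4, 7), (5, 6), (5, 7), (6, 6), (6, 7), (7, 6), (7, 7)]
Unfold 3 (reflect across h@4): 16 holes -> [(0, 6), (0, 7), (1, 6), (1, 7), (2, 6), (2, 7), (3, 6), (3, 7), (4, 6), (4, 7), (5, 6), (5, 7), (6, 6), (6, 7), (7, 6), (7, 7)]
Unfold 4 (reflect across v@6): 32 holes -> [(0, 4), (0, 5), (0, 6), (0, 7), (1, 4), (1, 5), (1, 6), (1, 7), (2, 4), (2, 5), (2, 6), (2, 7), (3, 4), (3, 5), (3, 6), (3, 7), (4, 4), (4, 5), (4, 6), (4, 7), (5, 4), (5, 5), (5, 6), (5, 7), (6, 4), (6, 5), (6, 6), (6, 7), (7, 4), (7, 5), (7, 6), (7, 7)]
Unfold 5 (reflect across v@4): 64 holes -> [(0, 0), (0, 1), (0, 2), (0, 3), (0, 4), (0, 5), (0, 6), (0, 7), (1, 0), (1, 1), (1, 2), (1, 3), (1, 4), (1, 5), (1, 6), (1, 7), (2, 0), (2, 1), (2, 2), (2, 3), (2, 4), (2, 5), (2, 6), (2, 7), (3, 0), (3, 1), (3, 2), (3, 3), (3, 4), (3, 5), (3, 6), (3, 7), (4, 0), (4, 1), (4, 2), (4, 3), (4, 4), (4, 5), (4, 6), (4, 7), (5, 0), (5, 1), (5, 2), (5, 3), (5, 4), (5, 5), (5, 6), (5, 7), (6, 0), (6, 1), (6, 2), (6, 3), (6, 4), (6, 5), (6, 6), (6, 7), (7, 0), (7, 1), (7, 2), (7, 3), (7, 4), (7, 5), (7, 6), (7, 7)]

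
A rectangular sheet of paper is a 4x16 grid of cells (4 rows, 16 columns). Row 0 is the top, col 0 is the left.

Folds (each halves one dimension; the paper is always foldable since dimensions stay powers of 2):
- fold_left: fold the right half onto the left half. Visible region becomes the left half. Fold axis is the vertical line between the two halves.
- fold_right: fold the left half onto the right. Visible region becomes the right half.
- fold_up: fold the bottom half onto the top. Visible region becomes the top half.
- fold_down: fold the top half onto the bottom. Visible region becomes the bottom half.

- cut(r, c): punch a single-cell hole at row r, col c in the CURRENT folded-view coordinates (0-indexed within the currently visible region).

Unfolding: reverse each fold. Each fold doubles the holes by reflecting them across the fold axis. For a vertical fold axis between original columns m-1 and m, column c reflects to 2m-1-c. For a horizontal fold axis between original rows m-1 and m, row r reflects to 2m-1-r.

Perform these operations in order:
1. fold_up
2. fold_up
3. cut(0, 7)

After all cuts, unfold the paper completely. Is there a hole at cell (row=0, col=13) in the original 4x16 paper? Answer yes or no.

Answer: no

Derivation:
Op 1 fold_up: fold axis h@2; visible region now rows[0,2) x cols[0,16) = 2x16
Op 2 fold_up: fold axis h@1; visible region now rows[0,1) x cols[0,16) = 1x16
Op 3 cut(0, 7): punch at orig (0,7); cuts so far [(0, 7)]; region rows[0,1) x cols[0,16) = 1x16
Unfold 1 (reflect across h@1): 2 holes -> [(0, 7), (1, 7)]
Unfold 2 (reflect across h@2): 4 holes -> [(0, 7), (1, 7), (2, 7), (3, 7)]
Holes: [(0, 7), (1, 7), (2, 7), (3, 7)]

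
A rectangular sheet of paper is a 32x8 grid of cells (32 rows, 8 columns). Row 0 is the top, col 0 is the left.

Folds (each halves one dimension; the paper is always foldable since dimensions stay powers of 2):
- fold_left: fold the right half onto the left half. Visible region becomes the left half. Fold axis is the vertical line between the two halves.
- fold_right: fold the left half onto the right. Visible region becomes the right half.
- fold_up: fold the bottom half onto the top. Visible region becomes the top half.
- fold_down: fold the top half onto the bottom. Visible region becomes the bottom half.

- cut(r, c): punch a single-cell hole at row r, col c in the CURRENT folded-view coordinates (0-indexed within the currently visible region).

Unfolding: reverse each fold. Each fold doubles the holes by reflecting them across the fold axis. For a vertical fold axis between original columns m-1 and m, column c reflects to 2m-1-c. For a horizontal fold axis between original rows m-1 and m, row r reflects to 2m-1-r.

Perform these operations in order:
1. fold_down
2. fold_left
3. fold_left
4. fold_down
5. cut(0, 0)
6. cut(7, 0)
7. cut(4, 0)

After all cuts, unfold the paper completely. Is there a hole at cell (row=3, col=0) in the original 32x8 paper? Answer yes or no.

Op 1 fold_down: fold axis h@16; visible region now rows[16,32) x cols[0,8) = 16x8
Op 2 fold_left: fold axis v@4; visible region now rows[16,32) x cols[0,4) = 16x4
Op 3 fold_left: fold axis v@2; visible region now rows[16,32) x cols[0,2) = 16x2
Op 4 fold_down: fold axis h@24; visible region now rows[24,32) x cols[0,2) = 8x2
Op 5 cut(0, 0): punch at orig (24,0); cuts so far [(24, 0)]; region rows[24,32) x cols[0,2) = 8x2
Op 6 cut(7, 0): punch at orig (31,0); cuts so far [(24, 0), (31, 0)]; region rows[24,32) x cols[0,2) = 8x2
Op 7 cut(4, 0): punch at orig (28,0); cuts so far [(24, 0), (28, 0), (31, 0)]; region rows[24,32) x cols[0,2) = 8x2
Unfold 1 (reflect across h@24): 6 holes -> [(16, 0), (19, 0), (23, 0), (24, 0), (28, 0), (31, 0)]
Unfold 2 (reflect across v@2): 12 holes -> [(16, 0), (16, 3), (19, 0), (19, 3), (23, 0), (23, 3), (24, 0), (24, 3), (28, 0), (28, 3), (31, 0), (31, 3)]
Unfold 3 (reflect across v@4): 24 holes -> [(16, 0), (16, 3), (16, 4), (16, 7), (19, 0), (19, 3), (19, 4), (19, 7), (23, 0), (23, 3), (23, 4), (23, 7), (24, 0), (24, 3), (24, 4), (24, 7), (28, 0), (28, 3), (28, 4), (28, 7), (31, 0), (31, 3), (31, 4), (31, 7)]
Unfold 4 (reflect across h@16): 48 holes -> [(0, 0), (0, 3), (0, 4), (0, 7), (3, 0), (3, 3), (3, 4), (3, 7), (7, 0), (7, 3), (7, 4), (7, 7), (8, 0), (8, 3), (8, 4), (8, 7), (12, 0), (12, 3), (12, 4), (12, 7), (15, 0), (15, 3), (15, 4), (15, 7), (16, 0), (16, 3), (16, 4), (16, 7), (19, 0), (19, 3), (19, 4), (19, 7), (23, 0), (23, 3), (23, 4), (23, 7), (24, 0), (24, 3), (24, 4), (24, 7), (28, 0), (28, 3), (28, 4), (28, 7), (31, 0), (31, 3), (31, 4), (31, 7)]
Holes: [(0, 0), (0, 3), (0, 4), (0, 7), (3, 0), (3, 3), (3, 4), (3, 7), (7, 0), (7, 3), (7, 4), (7, 7), (8, 0), (8, 3), (8, 4), (8, 7), (12, 0), (12, 3), (12, 4), (12, 7), (15, 0), (15, 3), (15, 4), (15, 7), (16, 0), (16, 3), (16, 4), (16, 7), (19, 0), (19, 3), (19, 4), (19, 7), (23, 0), (23, 3), (23, 4), (23, 7), (24, 0), (24, 3), (24, 4), (24, 7), (28, 0), (28, 3), (28, 4), (28, 7), (31, 0), (31, 3), (31, 4), (31, 7)]

Answer: yes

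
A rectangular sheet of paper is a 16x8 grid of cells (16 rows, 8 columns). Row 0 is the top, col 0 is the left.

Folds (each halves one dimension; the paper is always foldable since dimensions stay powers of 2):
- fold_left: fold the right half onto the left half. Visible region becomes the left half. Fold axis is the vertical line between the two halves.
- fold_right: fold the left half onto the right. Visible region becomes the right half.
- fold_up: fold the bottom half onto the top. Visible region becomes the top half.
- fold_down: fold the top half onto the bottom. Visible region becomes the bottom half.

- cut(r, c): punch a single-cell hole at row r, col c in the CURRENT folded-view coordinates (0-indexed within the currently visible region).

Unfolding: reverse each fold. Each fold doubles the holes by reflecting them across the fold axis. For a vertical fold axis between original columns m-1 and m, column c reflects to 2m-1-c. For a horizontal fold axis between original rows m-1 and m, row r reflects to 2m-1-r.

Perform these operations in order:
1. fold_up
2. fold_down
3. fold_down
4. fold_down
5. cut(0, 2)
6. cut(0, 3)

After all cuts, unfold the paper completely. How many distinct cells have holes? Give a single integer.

Answer: 32

Derivation:
Op 1 fold_up: fold axis h@8; visible region now rows[0,8) x cols[0,8) = 8x8
Op 2 fold_down: fold axis h@4; visible region now rows[4,8) x cols[0,8) = 4x8
Op 3 fold_down: fold axis h@6; visible region now rows[6,8) x cols[0,8) = 2x8
Op 4 fold_down: fold axis h@7; visible region now rows[7,8) x cols[0,8) = 1x8
Op 5 cut(0, 2): punch at orig (7,2); cuts so far [(7, 2)]; region rows[7,8) x cols[0,8) = 1x8
Op 6 cut(0, 3): punch at orig (7,3); cuts so far [(7, 2), (7, 3)]; region rows[7,8) x cols[0,8) = 1x8
Unfold 1 (reflect across h@7): 4 holes -> [(6, 2), (6, 3), (7, 2), (7, 3)]
Unfold 2 (reflect across h@6): 8 holes -> [(4, 2), (4, 3), (5, 2), (5, 3), (6, 2), (6, 3), (7, 2), (7, 3)]
Unfold 3 (reflect across h@4): 16 holes -> [(0, 2), (0, 3), (1, 2), (1, 3), (2, 2), (2, 3), (3, 2), (3, 3), (4, 2), (4, 3), (5, 2), (5, 3), (6, 2), (6, 3), (7, 2), (7, 3)]
Unfold 4 (reflect across h@8): 32 holes -> [(0, 2), (0, 3), (1, 2), (1, 3), (2, 2), (2, 3), (3, 2), (3, 3), (4, 2), (4, 3), (5, 2), (5, 3), (6, 2), (6, 3), (7, 2), (7, 3), (8, 2), (8, 3), (9, 2), (9, 3), (10, 2), (10, 3), (11, 2), (11, 3), (12, 2), (12, 3), (13, 2), (13, 3), (14, 2), (14, 3), (15, 2), (15, 3)]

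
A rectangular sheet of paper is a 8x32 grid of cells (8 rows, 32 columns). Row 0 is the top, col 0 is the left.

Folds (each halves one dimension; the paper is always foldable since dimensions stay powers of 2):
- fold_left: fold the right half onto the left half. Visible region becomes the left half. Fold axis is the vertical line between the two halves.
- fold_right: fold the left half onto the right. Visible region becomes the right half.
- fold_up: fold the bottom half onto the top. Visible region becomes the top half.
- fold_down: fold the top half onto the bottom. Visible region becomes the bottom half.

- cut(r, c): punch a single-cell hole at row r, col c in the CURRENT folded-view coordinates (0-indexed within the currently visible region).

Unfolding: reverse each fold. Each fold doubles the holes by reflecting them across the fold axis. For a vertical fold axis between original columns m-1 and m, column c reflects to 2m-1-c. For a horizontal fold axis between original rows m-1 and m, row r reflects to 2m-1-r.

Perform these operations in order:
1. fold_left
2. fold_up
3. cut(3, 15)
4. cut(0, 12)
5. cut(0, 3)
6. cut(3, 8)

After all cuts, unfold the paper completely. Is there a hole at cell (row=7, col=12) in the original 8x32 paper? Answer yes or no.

Op 1 fold_left: fold axis v@16; visible region now rows[0,8) x cols[0,16) = 8x16
Op 2 fold_up: fold axis h@4; visible region now rows[0,4) x cols[0,16) = 4x16
Op 3 cut(3, 15): punch at orig (3,15); cuts so far [(3, 15)]; region rows[0,4) x cols[0,16) = 4x16
Op 4 cut(0, 12): punch at orig (0,12); cuts so far [(0, 12), (3, 15)]; region rows[0,4) x cols[0,16) = 4x16
Op 5 cut(0, 3): punch at orig (0,3); cuts so far [(0, 3), (0, 12), (3, 15)]; region rows[0,4) x cols[0,16) = 4x16
Op 6 cut(3, 8): punch at orig (3,8); cuts so far [(0, 3), (0, 12), (3, 8), (3, 15)]; region rows[0,4) x cols[0,16) = 4x16
Unfold 1 (reflect across h@4): 8 holes -> [(0, 3), (0, 12), (3, 8), (3, 15), (4, 8), (4, 15), (7, 3), (7, 12)]
Unfold 2 (reflect across v@16): 16 holes -> [(0, 3), (0, 12), (0, 19), (0, 28), (3, 8), (3, 15), (3, 16), (3, 23), (4, 8), (4, 15), (4, 16), (4, 23), (7, 3), (7, 12), (7, 19), (7, 28)]
Holes: [(0, 3), (0, 12), (0, 19), (0, 28), (3, 8), (3, 15), (3, 16), (3, 23), (4, 8), (4, 15), (4, 16), (4, 23), (7, 3), (7, 12), (7, 19), (7, 28)]

Answer: yes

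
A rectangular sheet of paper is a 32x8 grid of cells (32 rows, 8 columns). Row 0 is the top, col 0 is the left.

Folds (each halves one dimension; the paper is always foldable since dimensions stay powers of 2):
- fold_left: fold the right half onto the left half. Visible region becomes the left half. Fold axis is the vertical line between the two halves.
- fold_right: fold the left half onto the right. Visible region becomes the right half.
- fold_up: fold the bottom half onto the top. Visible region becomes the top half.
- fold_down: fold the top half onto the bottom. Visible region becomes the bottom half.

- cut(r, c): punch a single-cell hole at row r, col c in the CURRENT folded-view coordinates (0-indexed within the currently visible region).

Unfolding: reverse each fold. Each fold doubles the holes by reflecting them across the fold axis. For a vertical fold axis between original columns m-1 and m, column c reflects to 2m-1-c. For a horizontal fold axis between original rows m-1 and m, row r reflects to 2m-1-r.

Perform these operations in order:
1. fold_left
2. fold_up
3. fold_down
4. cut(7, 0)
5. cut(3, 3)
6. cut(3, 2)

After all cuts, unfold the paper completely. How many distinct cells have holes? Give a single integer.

Answer: 24

Derivation:
Op 1 fold_left: fold axis v@4; visible region now rows[0,32) x cols[0,4) = 32x4
Op 2 fold_up: fold axis h@16; visible region now rows[0,16) x cols[0,4) = 16x4
Op 3 fold_down: fold axis h@8; visible region now rows[8,16) x cols[0,4) = 8x4
Op 4 cut(7, 0): punch at orig (15,0); cuts so far [(15, 0)]; region rows[8,16) x cols[0,4) = 8x4
Op 5 cut(3, 3): punch at orig (11,3); cuts so far [(11, 3), (15, 0)]; region rows[8,16) x cols[0,4) = 8x4
Op 6 cut(3, 2): punch at orig (11,2); cuts so far [(11, 2), (11, 3), (15, 0)]; region rows[8,16) x cols[0,4) = 8x4
Unfold 1 (reflect across h@8): 6 holes -> [(0, 0), (4, 2), (4, 3), (11, 2), (11, 3), (15, 0)]
Unfold 2 (reflect across h@16): 12 holes -> [(0, 0), (4, 2), (4, 3), (11, 2), (11, 3), (15, 0), (16, 0), (20, 2), (20, 3), (27, 2), (27, 3), (31, 0)]
Unfold 3 (reflect across v@4): 24 holes -> [(0, 0), (0, 7), (4, 2), (4, 3), (4, 4), (4, 5), (11, 2), (11, 3), (11, 4), (11, 5), (15, 0), (15, 7), (16, 0), (16, 7), (20, 2), (20, 3), (20, 4), (20, 5), (27, 2), (27, 3), (27, 4), (27, 5), (31, 0), (31, 7)]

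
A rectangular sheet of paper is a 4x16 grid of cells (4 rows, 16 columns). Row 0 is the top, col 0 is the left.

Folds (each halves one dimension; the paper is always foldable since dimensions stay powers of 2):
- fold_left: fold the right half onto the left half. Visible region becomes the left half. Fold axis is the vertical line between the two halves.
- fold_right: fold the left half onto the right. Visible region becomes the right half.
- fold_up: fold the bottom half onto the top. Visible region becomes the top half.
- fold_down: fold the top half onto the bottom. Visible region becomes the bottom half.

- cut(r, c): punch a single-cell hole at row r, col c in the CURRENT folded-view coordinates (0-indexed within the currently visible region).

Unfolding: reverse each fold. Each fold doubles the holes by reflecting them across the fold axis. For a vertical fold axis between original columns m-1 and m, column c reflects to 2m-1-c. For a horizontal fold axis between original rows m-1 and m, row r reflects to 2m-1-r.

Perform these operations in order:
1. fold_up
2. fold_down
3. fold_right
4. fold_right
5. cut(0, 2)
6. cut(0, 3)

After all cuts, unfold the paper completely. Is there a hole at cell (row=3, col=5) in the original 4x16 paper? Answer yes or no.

Answer: no

Derivation:
Op 1 fold_up: fold axis h@2; visible region now rows[0,2) x cols[0,16) = 2x16
Op 2 fold_down: fold axis h@1; visible region now rows[1,2) x cols[0,16) = 1x16
Op 3 fold_right: fold axis v@8; visible region now rows[1,2) x cols[8,16) = 1x8
Op 4 fold_right: fold axis v@12; visible region now rows[1,2) x cols[12,16) = 1x4
Op 5 cut(0, 2): punch at orig (1,14); cuts so far [(1, 14)]; region rows[1,2) x cols[12,16) = 1x4
Op 6 cut(0, 3): punch at orig (1,15); cuts so far [(1, 14), (1, 15)]; region rows[1,2) x cols[12,16) = 1x4
Unfold 1 (reflect across v@12): 4 holes -> [(1, 8), (1, 9), (1, 14), (1, 15)]
Unfold 2 (reflect across v@8): 8 holes -> [(1, 0), (1, 1), (1, 6), (1, 7), (1, 8), (1, 9), (1, 14), (1, 15)]
Unfold 3 (reflect across h@1): 16 holes -> [(0, 0), (0, 1), (0, 6), (0, 7), (0, 8), (0, 9), (0, 14), (0, 15), (1, 0), (1, 1), (1, 6), (1, 7), (1, 8), (1, 9), (1, 14), (1, 15)]
Unfold 4 (reflect across h@2): 32 holes -> [(0, 0), (0, 1), (0, 6), (0, 7), (0, 8), (0, 9), (0, 14), (0, 15), (1, 0), (1, 1), (1, 6), (1, 7), (1, 8), (1, 9), (1, 14), (1, 15), (2, 0), (2, 1), (2, 6), (2, 7), (2, 8), (2, 9), (2, 14), (2, 15), (3, 0), (3, 1), (3, 6), (3, 7), (3, 8), (3, 9), (3, 14), (3, 15)]
Holes: [(0, 0), (0, 1), (0, 6), (0, 7), (0, 8), (0, 9), (0, 14), (0, 15), (1, 0), (1, 1), (1, 6), (1, 7), (1, 8), (1, 9), (1, 14), (1, 15), (2, 0), (2, 1), (2, 6), (2, 7), (2, 8), (2, 9), (2, 14), (2, 15), (3, 0), (3, 1), (3, 6), (3, 7), (3, 8), (3, 9), (3, 14), (3, 15)]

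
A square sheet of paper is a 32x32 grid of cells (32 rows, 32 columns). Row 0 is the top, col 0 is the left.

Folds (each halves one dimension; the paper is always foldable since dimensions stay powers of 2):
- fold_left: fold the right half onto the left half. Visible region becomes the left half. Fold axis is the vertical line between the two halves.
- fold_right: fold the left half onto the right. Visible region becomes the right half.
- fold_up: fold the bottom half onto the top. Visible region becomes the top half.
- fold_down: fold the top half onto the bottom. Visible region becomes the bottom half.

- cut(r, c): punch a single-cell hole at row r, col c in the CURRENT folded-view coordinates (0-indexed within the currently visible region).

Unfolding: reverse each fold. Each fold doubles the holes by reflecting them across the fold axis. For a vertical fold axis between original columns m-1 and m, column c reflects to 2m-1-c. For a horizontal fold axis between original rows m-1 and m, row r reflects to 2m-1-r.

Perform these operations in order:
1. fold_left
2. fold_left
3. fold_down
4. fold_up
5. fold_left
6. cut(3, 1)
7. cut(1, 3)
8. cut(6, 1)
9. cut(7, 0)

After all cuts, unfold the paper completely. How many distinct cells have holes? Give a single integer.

Answer: 128

Derivation:
Op 1 fold_left: fold axis v@16; visible region now rows[0,32) x cols[0,16) = 32x16
Op 2 fold_left: fold axis v@8; visible region now rows[0,32) x cols[0,8) = 32x8
Op 3 fold_down: fold axis h@16; visible region now rows[16,32) x cols[0,8) = 16x8
Op 4 fold_up: fold axis h@24; visible region now rows[16,24) x cols[0,8) = 8x8
Op 5 fold_left: fold axis v@4; visible region now rows[16,24) x cols[0,4) = 8x4
Op 6 cut(3, 1): punch at orig (19,1); cuts so far [(19, 1)]; region rows[16,24) x cols[0,4) = 8x4
Op 7 cut(1, 3): punch at orig (17,3); cuts so far [(17, 3), (19, 1)]; region rows[16,24) x cols[0,4) = 8x4
Op 8 cut(6, 1): punch at orig (22,1); cuts so far [(17, 3), (19, 1), (22, 1)]; region rows[16,24) x cols[0,4) = 8x4
Op 9 cut(7, 0): punch at orig (23,0); cuts so far [(17, 3), (19, 1), (22, 1), (23, 0)]; region rows[16,24) x cols[0,4) = 8x4
Unfold 1 (reflect across v@4): 8 holes -> [(17, 3), (17, 4), (19, 1), (19, 6), (22, 1), (22, 6), (23, 0), (23, 7)]
Unfold 2 (reflect across h@24): 16 holes -> [(17, 3), (17, 4), (19, 1), (19, 6), (22, 1), (22, 6), (23, 0), (23, 7), (24, 0), (24, 7), (25, 1), (25, 6), (28, 1), (28, 6), (30, 3), (30, 4)]
Unfold 3 (reflect across h@16): 32 holes -> [(1, 3), (1, 4), (3, 1), (3, 6), (6, 1), (6, 6), (7, 0), (7, 7), (8, 0), (8, 7), (9, 1), (9, 6), (12, 1), (12, 6), (14, 3), (14, 4), (17, 3), (17, 4), (19, 1), (19, 6), (22, 1), (22, 6), (23, 0), (23, 7), (24, 0), (24, 7), (25, 1), (25, 6), (28, 1), (28, 6), (30, 3), (30, 4)]
Unfold 4 (reflect across v@8): 64 holes -> [(1, 3), (1, 4), (1, 11), (1, 12), (3, 1), (3, 6), (3, 9), (3, 14), (6, 1), (6, 6), (6, 9), (6, 14), (7, 0), (7, 7), (7, 8), (7, 15), (8, 0), (8, 7), (8, 8), (8, 15), (9, 1), (9, 6), (9, 9), (9, 14), (12, 1), (12, 6), (12, 9), (12, 14), (14, 3), (14, 4), (14, 11), (14, 12), (17, 3), (17, 4), (17, 11), (17, 12), (19, 1), (19, 6), (19, 9), (19, 14), (22, 1), (22, 6), (22, 9), (22, 14), (23, 0), (23, 7), (23, 8), (23, 15), (24, 0), (24, 7), (24, 8), (24, 15), (25, 1), (25, 6), (25, 9), (25, 14), (28, 1), (28, 6), (28, 9), (28, 14), (30, 3), (30, 4), (30, 11), (30, 12)]
Unfold 5 (reflect across v@16): 128 holes -> [(1, 3), (1, 4), (1, 11), (1, 12), (1, 19), (1, 20), (1, 27), (1, 28), (3, 1), (3, 6), (3, 9), (3, 14), (3, 17), (3, 22), (3, 25), (3, 30), (6, 1), (6, 6), (6, 9), (6, 14), (6, 17), (6, 22), (6, 25), (6, 30), (7, 0), (7, 7), (7, 8), (7, 15), (7, 16), (7, 23), (7, 24), (7, 31), (8, 0), (8, 7), (8, 8), (8, 15), (8, 16), (8, 23), (8, 24), (8, 31), (9, 1), (9, 6), (9, 9), (9, 14), (9, 17), (9, 22), (9, 25), (9, 30), (12, 1), (12, 6), (12, 9), (12, 14), (12, 17), (12, 22), (12, 25), (12, 30), (14, 3), (14, 4), (14, 11), (14, 12), (14, 19), (14, 20), (14, 27), (14, 28), (17, 3), (17, 4), (17, 11), (17, 12), (17, 19), (17, 20), (17, 27), (17, 28), (19, 1), (19, 6), (19, 9), (19, 14), (19, 17), (19, 22), (19, 25), (19, 30), (22, 1), (22, 6), (22, 9), (22, 14), (22, 17), (22, 22), (22, 25), (22, 30), (23, 0), (23, 7), (23, 8), (23, 15), (23, 16), (23, 23), (23, 24), (23, 31), (24, 0), (24, 7), (24, 8), (24, 15), (24, 16), (24, 23), (24, 24), (24, 31), (25, 1), (25, 6), (25, 9), (25, 14), (25, 17), (25, 22), (25, 25), (25, 30), (28, 1), (28, 6), (28, 9), (28, 14), (28, 17), (28, 22), (28, 25), (28, 30), (30, 3), (30, 4), (30, 11), (30, 12), (30, 19), (30, 20), (30, 27), (30, 28)]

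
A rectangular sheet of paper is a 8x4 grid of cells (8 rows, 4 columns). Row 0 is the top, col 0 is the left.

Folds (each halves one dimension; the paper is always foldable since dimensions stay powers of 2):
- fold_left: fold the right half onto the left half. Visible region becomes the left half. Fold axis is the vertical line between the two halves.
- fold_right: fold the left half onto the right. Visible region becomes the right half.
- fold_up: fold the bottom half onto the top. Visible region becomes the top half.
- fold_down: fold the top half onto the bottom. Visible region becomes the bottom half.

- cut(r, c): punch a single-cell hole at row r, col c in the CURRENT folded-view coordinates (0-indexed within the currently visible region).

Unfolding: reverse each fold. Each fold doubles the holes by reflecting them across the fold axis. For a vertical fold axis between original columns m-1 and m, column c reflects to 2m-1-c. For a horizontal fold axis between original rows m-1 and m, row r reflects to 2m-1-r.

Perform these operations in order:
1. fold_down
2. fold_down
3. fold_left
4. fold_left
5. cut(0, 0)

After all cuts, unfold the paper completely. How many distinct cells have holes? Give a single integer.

Op 1 fold_down: fold axis h@4; visible region now rows[4,8) x cols[0,4) = 4x4
Op 2 fold_down: fold axis h@6; visible region now rows[6,8) x cols[0,4) = 2x4
Op 3 fold_left: fold axis v@2; visible region now rows[6,8) x cols[0,2) = 2x2
Op 4 fold_left: fold axis v@1; visible region now rows[6,8) x cols[0,1) = 2x1
Op 5 cut(0, 0): punch at orig (6,0); cuts so far [(6, 0)]; region rows[6,8) x cols[0,1) = 2x1
Unfold 1 (reflect across v@1): 2 holes -> [(6, 0), (6, 1)]
Unfold 2 (reflect across v@2): 4 holes -> [(6, 0), (6, 1), (6, 2), (6, 3)]
Unfold 3 (reflect across h@6): 8 holes -> [(5, 0), (5, 1), (5, 2), (5, 3), (6, 0), (6, 1), (6, 2), (6, 3)]
Unfold 4 (reflect across h@4): 16 holes -> [(1, 0), (1, 1), (1, 2), (1, 3), (2, 0), (2, 1), (2, 2), (2, 3), (5, 0), (5, 1), (5, 2), (5, 3), (6, 0), (6, 1), (6, 2), (6, 3)]

Answer: 16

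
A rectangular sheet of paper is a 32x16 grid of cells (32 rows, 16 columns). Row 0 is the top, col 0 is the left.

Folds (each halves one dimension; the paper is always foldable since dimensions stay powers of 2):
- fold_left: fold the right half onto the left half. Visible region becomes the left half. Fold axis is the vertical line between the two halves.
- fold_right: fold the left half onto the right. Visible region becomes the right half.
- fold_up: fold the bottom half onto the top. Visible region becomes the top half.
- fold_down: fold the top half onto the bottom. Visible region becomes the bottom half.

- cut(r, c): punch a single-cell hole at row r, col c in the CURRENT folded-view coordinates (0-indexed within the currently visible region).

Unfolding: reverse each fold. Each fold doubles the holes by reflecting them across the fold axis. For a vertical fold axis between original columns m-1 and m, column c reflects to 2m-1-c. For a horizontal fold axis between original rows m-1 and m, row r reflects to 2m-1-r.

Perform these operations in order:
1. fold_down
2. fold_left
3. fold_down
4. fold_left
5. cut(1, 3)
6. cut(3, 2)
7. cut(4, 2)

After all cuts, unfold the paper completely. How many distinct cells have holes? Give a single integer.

Answer: 48

Derivation:
Op 1 fold_down: fold axis h@16; visible region now rows[16,32) x cols[0,16) = 16x16
Op 2 fold_left: fold axis v@8; visible region now rows[16,32) x cols[0,8) = 16x8
Op 3 fold_down: fold axis h@24; visible region now rows[24,32) x cols[0,8) = 8x8
Op 4 fold_left: fold axis v@4; visible region now rows[24,32) x cols[0,4) = 8x4
Op 5 cut(1, 3): punch at orig (25,3); cuts so far [(25, 3)]; region rows[24,32) x cols[0,4) = 8x4
Op 6 cut(3, 2): punch at orig (27,2); cuts so far [(25, 3), (27, 2)]; region rows[24,32) x cols[0,4) = 8x4
Op 7 cut(4, 2): punch at orig (28,2); cuts so far [(25, 3), (27, 2), (28, 2)]; region rows[24,32) x cols[0,4) = 8x4
Unfold 1 (reflect across v@4): 6 holes -> [(25, 3), (25, 4), (27, 2), (27, 5), (28, 2), (28, 5)]
Unfold 2 (reflect across h@24): 12 holes -> [(19, 2), (19, 5), (20, 2), (20, 5), (22, 3), (22, 4), (25, 3), (25, 4), (27, 2), (27, 5), (28, 2), (28, 5)]
Unfold 3 (reflect across v@8): 24 holes -> [(19, 2), (19, 5), (19, 10), (19, 13), (20, 2), (20, 5), (20, 10), (20, 13), (22, 3), (22, 4), (22, 11), (22, 12), (25, 3), (25, 4), (25, 11), (25, 12), (27, 2), (27, 5), (27, 10), (27, 13), (28, 2), (28, 5), (28, 10), (28, 13)]
Unfold 4 (reflect across h@16): 48 holes -> [(3, 2), (3, 5), (3, 10), (3, 13), (4, 2), (4, 5), (4, 10), (4, 13), (6, 3), (6, 4), (6, 11), (6, 12), (9, 3), (9, 4), (9, 11), (9, 12), (11, 2), (11, 5), (11, 10), (11, 13), (12, 2), (12, 5), (12, 10), (12, 13), (19, 2), (19, 5), (19, 10), (19, 13), (20, 2), (20, 5), (20, 10), (20, 13), (22, 3), (22, 4), (22, 11), (22, 12), (25, 3), (25, 4), (25, 11), (25, 12), (27, 2), (27, 5), (27, 10), (27, 13), (28, 2), (28, 5), (28, 10), (28, 13)]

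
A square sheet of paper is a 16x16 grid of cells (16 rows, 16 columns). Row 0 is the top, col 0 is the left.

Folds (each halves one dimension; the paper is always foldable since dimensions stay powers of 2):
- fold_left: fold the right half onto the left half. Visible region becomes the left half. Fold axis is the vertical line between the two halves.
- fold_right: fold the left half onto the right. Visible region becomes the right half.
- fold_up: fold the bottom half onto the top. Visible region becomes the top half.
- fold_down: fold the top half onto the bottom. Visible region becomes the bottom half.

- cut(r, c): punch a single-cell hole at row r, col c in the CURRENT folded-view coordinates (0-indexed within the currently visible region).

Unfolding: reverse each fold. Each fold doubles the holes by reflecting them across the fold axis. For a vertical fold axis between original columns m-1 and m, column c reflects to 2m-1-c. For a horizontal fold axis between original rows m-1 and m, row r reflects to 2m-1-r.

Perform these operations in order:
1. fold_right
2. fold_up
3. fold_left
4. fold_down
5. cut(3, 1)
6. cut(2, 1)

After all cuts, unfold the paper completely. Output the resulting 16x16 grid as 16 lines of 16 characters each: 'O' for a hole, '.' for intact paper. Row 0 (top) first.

Answer: .O....O..O....O.
.O....O..O....O.
................
................
................
................
.O....O..O....O.
.O....O..O....O.
.O....O..O....O.
.O....O..O....O.
................
................
................
................
.O....O..O....O.
.O....O..O....O.

Derivation:
Op 1 fold_right: fold axis v@8; visible region now rows[0,16) x cols[8,16) = 16x8
Op 2 fold_up: fold axis h@8; visible region now rows[0,8) x cols[8,16) = 8x8
Op 3 fold_left: fold axis v@12; visible region now rows[0,8) x cols[8,12) = 8x4
Op 4 fold_down: fold axis h@4; visible region now rows[4,8) x cols[8,12) = 4x4
Op 5 cut(3, 1): punch at orig (7,9); cuts so far [(7, 9)]; region rows[4,8) x cols[8,12) = 4x4
Op 6 cut(2, 1): punch at orig (6,9); cuts so far [(6, 9), (7, 9)]; region rows[4,8) x cols[8,12) = 4x4
Unfold 1 (reflect across h@4): 4 holes -> [(0, 9), (1, 9), (6, 9), (7, 9)]
Unfold 2 (reflect across v@12): 8 holes -> [(0, 9), (0, 14), (1, 9), (1, 14), (6, 9), (6, 14), (7, 9), (7, 14)]
Unfold 3 (reflect across h@8): 16 holes -> [(0, 9), (0, 14), (1, 9), (1, 14), (6, 9), (6, 14), (7, 9), (7, 14), (8, 9), (8, 14), (9, 9), (9, 14), (14, 9), (14, 14), (15, 9), (15, 14)]
Unfold 4 (reflect across v@8): 32 holes -> [(0, 1), (0, 6), (0, 9), (0, 14), (1, 1), (1, 6), (1, 9), (1, 14), (6, 1), (6, 6), (6, 9), (6, 14), (7, 1), (7, 6), (7, 9), (7, 14), (8, 1), (8, 6), (8, 9), (8, 14), (9, 1), (9, 6), (9, 9), (9, 14), (14, 1), (14, 6), (14, 9), (14, 14), (15, 1), (15, 6), (15, 9), (15, 14)]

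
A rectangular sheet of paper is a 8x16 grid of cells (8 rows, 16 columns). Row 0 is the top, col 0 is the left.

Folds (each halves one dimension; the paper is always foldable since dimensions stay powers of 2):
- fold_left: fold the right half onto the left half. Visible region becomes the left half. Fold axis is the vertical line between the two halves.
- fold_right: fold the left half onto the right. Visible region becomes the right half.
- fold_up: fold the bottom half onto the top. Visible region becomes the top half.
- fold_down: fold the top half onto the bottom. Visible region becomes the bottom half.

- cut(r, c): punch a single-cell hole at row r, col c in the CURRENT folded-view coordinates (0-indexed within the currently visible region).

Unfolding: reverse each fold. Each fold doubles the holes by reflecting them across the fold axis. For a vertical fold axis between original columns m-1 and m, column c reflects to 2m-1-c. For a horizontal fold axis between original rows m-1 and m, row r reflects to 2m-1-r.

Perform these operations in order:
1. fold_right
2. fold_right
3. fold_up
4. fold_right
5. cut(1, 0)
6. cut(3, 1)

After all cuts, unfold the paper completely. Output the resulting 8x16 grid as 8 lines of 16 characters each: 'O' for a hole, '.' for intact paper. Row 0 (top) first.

Answer: ................
.OO..OO..OO..OO.
................
O..OO..OO..OO..O
O..OO..OO..OO..O
................
.OO..OO..OO..OO.
................

Derivation:
Op 1 fold_right: fold axis v@8; visible region now rows[0,8) x cols[8,16) = 8x8
Op 2 fold_right: fold axis v@12; visible region now rows[0,8) x cols[12,16) = 8x4
Op 3 fold_up: fold axis h@4; visible region now rows[0,4) x cols[12,16) = 4x4
Op 4 fold_right: fold axis v@14; visible region now rows[0,4) x cols[14,16) = 4x2
Op 5 cut(1, 0): punch at orig (1,14); cuts so far [(1, 14)]; region rows[0,4) x cols[14,16) = 4x2
Op 6 cut(3, 1): punch at orig (3,15); cuts so far [(1, 14), (3, 15)]; region rows[0,4) x cols[14,16) = 4x2
Unfold 1 (reflect across v@14): 4 holes -> [(1, 13), (1, 14), (3, 12), (3, 15)]
Unfold 2 (reflect across h@4): 8 holes -> [(1, 13), (1, 14), (3, 12), (3, 15), (4, 12), (4, 15), (6, 13), (6, 14)]
Unfold 3 (reflect across v@12): 16 holes -> [(1, 9), (1, 10), (1, 13), (1, 14), (3, 8), (3, 11), (3, 12), (3, 15), (4, 8), (4, 11), (4, 12), (4, 15), (6, 9), (6, 10), (6, 13), (6, 14)]
Unfold 4 (reflect across v@8): 32 holes -> [(1, 1), (1, 2), (1, 5), (1, 6), (1, 9), (1, 10), (1, 13), (1, 14), (3, 0), (3, 3), (3, 4), (3, 7), (3, 8), (3, 11), (3, 12), (3, 15), (4, 0), (4, 3), (4, 4), (4, 7), (4, 8), (4, 11), (4, 12), (4, 15), (6, 1), (6, 2), (6, 5), (6, 6), (6, 9), (6, 10), (6, 13), (6, 14)]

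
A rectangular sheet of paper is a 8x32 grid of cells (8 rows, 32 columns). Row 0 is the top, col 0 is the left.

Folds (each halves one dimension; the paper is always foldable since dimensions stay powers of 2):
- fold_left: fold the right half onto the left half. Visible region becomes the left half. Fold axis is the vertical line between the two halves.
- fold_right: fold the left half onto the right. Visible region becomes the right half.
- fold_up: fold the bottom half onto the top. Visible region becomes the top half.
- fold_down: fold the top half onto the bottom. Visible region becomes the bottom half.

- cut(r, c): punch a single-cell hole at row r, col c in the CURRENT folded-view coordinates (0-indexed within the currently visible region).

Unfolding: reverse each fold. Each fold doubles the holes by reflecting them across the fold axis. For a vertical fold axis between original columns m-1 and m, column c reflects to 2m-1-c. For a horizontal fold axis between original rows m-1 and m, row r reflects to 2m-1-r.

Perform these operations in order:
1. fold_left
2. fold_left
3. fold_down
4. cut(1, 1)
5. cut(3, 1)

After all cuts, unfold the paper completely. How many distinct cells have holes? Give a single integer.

Answer: 16

Derivation:
Op 1 fold_left: fold axis v@16; visible region now rows[0,8) x cols[0,16) = 8x16
Op 2 fold_left: fold axis v@8; visible region now rows[0,8) x cols[0,8) = 8x8
Op 3 fold_down: fold axis h@4; visible region now rows[4,8) x cols[0,8) = 4x8
Op 4 cut(1, 1): punch at orig (5,1); cuts so far [(5, 1)]; region rows[4,8) x cols[0,8) = 4x8
Op 5 cut(3, 1): punch at orig (7,1); cuts so far [(5, 1), (7, 1)]; region rows[4,8) x cols[0,8) = 4x8
Unfold 1 (reflect across h@4): 4 holes -> [(0, 1), (2, 1), (5, 1), (7, 1)]
Unfold 2 (reflect across v@8): 8 holes -> [(0, 1), (0, 14), (2, 1), (2, 14), (5, 1), (5, 14), (7, 1), (7, 14)]
Unfold 3 (reflect across v@16): 16 holes -> [(0, 1), (0, 14), (0, 17), (0, 30), (2, 1), (2, 14), (2, 17), (2, 30), (5, 1), (5, 14), (5, 17), (5, 30), (7, 1), (7, 14), (7, 17), (7, 30)]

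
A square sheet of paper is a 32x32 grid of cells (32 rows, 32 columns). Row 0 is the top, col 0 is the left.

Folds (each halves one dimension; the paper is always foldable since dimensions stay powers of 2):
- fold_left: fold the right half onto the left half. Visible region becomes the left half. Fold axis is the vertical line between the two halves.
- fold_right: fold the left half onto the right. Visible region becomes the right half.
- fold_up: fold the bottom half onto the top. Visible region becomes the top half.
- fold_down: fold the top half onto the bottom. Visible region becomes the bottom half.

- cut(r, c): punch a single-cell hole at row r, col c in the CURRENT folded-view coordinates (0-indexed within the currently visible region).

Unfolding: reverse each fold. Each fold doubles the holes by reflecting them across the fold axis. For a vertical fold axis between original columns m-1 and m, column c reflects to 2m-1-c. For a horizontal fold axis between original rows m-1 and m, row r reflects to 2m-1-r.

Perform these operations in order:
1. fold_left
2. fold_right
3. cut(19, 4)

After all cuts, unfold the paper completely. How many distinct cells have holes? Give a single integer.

Answer: 4

Derivation:
Op 1 fold_left: fold axis v@16; visible region now rows[0,32) x cols[0,16) = 32x16
Op 2 fold_right: fold axis v@8; visible region now rows[0,32) x cols[8,16) = 32x8
Op 3 cut(19, 4): punch at orig (19,12); cuts so far [(19, 12)]; region rows[0,32) x cols[8,16) = 32x8
Unfold 1 (reflect across v@8): 2 holes -> [(19, 3), (19, 12)]
Unfold 2 (reflect across v@16): 4 holes -> [(19, 3), (19, 12), (19, 19), (19, 28)]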